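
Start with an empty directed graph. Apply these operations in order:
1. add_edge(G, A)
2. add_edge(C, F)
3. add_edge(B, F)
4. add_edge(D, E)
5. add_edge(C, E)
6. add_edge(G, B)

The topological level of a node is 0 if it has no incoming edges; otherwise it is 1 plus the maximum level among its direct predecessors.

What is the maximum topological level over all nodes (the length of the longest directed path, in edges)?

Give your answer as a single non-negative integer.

Answer: 2

Derivation:
Op 1: add_edge(G, A). Edges now: 1
Op 2: add_edge(C, F). Edges now: 2
Op 3: add_edge(B, F). Edges now: 3
Op 4: add_edge(D, E). Edges now: 4
Op 5: add_edge(C, E). Edges now: 5
Op 6: add_edge(G, B). Edges now: 6
Compute levels (Kahn BFS):
  sources (in-degree 0): C, D, G
  process C: level=0
    C->E: in-degree(E)=1, level(E)>=1
    C->F: in-degree(F)=1, level(F)>=1
  process D: level=0
    D->E: in-degree(E)=0, level(E)=1, enqueue
  process G: level=0
    G->A: in-degree(A)=0, level(A)=1, enqueue
    G->B: in-degree(B)=0, level(B)=1, enqueue
  process E: level=1
  process A: level=1
  process B: level=1
    B->F: in-degree(F)=0, level(F)=2, enqueue
  process F: level=2
All levels: A:1, B:1, C:0, D:0, E:1, F:2, G:0
max level = 2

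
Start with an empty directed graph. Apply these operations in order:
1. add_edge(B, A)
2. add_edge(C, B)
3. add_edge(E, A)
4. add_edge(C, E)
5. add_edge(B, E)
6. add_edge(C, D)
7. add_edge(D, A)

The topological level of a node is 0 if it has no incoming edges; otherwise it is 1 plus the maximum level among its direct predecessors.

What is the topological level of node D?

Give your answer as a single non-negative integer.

Op 1: add_edge(B, A). Edges now: 1
Op 2: add_edge(C, B). Edges now: 2
Op 3: add_edge(E, A). Edges now: 3
Op 4: add_edge(C, E). Edges now: 4
Op 5: add_edge(B, E). Edges now: 5
Op 6: add_edge(C, D). Edges now: 6
Op 7: add_edge(D, A). Edges now: 7
Compute levels (Kahn BFS):
  sources (in-degree 0): C
  process C: level=0
    C->B: in-degree(B)=0, level(B)=1, enqueue
    C->D: in-degree(D)=0, level(D)=1, enqueue
    C->E: in-degree(E)=1, level(E)>=1
  process B: level=1
    B->A: in-degree(A)=2, level(A)>=2
    B->E: in-degree(E)=0, level(E)=2, enqueue
  process D: level=1
    D->A: in-degree(A)=1, level(A)>=2
  process E: level=2
    E->A: in-degree(A)=0, level(A)=3, enqueue
  process A: level=3
All levels: A:3, B:1, C:0, D:1, E:2
level(D) = 1

Answer: 1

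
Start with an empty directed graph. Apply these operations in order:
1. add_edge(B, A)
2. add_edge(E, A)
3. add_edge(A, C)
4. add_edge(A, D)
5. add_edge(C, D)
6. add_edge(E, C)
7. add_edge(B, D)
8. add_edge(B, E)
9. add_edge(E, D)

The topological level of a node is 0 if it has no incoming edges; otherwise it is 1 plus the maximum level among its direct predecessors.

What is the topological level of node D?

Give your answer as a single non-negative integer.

Op 1: add_edge(B, A). Edges now: 1
Op 2: add_edge(E, A). Edges now: 2
Op 3: add_edge(A, C). Edges now: 3
Op 4: add_edge(A, D). Edges now: 4
Op 5: add_edge(C, D). Edges now: 5
Op 6: add_edge(E, C). Edges now: 6
Op 7: add_edge(B, D). Edges now: 7
Op 8: add_edge(B, E). Edges now: 8
Op 9: add_edge(E, D). Edges now: 9
Compute levels (Kahn BFS):
  sources (in-degree 0): B
  process B: level=0
    B->A: in-degree(A)=1, level(A)>=1
    B->D: in-degree(D)=3, level(D)>=1
    B->E: in-degree(E)=0, level(E)=1, enqueue
  process E: level=1
    E->A: in-degree(A)=0, level(A)=2, enqueue
    E->C: in-degree(C)=1, level(C)>=2
    E->D: in-degree(D)=2, level(D)>=2
  process A: level=2
    A->C: in-degree(C)=0, level(C)=3, enqueue
    A->D: in-degree(D)=1, level(D)>=3
  process C: level=3
    C->D: in-degree(D)=0, level(D)=4, enqueue
  process D: level=4
All levels: A:2, B:0, C:3, D:4, E:1
level(D) = 4

Answer: 4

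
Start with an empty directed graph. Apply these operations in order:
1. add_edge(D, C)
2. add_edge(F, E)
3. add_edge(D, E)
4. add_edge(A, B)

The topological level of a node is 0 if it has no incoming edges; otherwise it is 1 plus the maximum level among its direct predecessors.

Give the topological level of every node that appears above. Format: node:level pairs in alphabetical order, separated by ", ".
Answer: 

Answer: A:0, B:1, C:1, D:0, E:1, F:0

Derivation:
Op 1: add_edge(D, C). Edges now: 1
Op 2: add_edge(F, E). Edges now: 2
Op 3: add_edge(D, E). Edges now: 3
Op 4: add_edge(A, B). Edges now: 4
Compute levels (Kahn BFS):
  sources (in-degree 0): A, D, F
  process A: level=0
    A->B: in-degree(B)=0, level(B)=1, enqueue
  process D: level=0
    D->C: in-degree(C)=0, level(C)=1, enqueue
    D->E: in-degree(E)=1, level(E)>=1
  process F: level=0
    F->E: in-degree(E)=0, level(E)=1, enqueue
  process B: level=1
  process C: level=1
  process E: level=1
All levels: A:0, B:1, C:1, D:0, E:1, F:0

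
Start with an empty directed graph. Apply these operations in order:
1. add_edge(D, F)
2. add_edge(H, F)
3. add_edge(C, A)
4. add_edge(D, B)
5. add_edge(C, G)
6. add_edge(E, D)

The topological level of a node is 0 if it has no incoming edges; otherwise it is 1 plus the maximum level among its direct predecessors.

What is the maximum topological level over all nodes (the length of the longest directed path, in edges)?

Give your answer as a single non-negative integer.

Answer: 2

Derivation:
Op 1: add_edge(D, F). Edges now: 1
Op 2: add_edge(H, F). Edges now: 2
Op 3: add_edge(C, A). Edges now: 3
Op 4: add_edge(D, B). Edges now: 4
Op 5: add_edge(C, G). Edges now: 5
Op 6: add_edge(E, D). Edges now: 6
Compute levels (Kahn BFS):
  sources (in-degree 0): C, E, H
  process C: level=0
    C->A: in-degree(A)=0, level(A)=1, enqueue
    C->G: in-degree(G)=0, level(G)=1, enqueue
  process E: level=0
    E->D: in-degree(D)=0, level(D)=1, enqueue
  process H: level=0
    H->F: in-degree(F)=1, level(F)>=1
  process A: level=1
  process G: level=1
  process D: level=1
    D->B: in-degree(B)=0, level(B)=2, enqueue
    D->F: in-degree(F)=0, level(F)=2, enqueue
  process B: level=2
  process F: level=2
All levels: A:1, B:2, C:0, D:1, E:0, F:2, G:1, H:0
max level = 2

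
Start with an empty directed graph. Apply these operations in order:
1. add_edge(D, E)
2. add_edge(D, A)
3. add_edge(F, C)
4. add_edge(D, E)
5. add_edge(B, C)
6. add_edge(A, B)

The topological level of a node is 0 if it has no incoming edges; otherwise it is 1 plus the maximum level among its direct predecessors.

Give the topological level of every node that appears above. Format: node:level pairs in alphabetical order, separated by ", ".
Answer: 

Op 1: add_edge(D, E). Edges now: 1
Op 2: add_edge(D, A). Edges now: 2
Op 3: add_edge(F, C). Edges now: 3
Op 4: add_edge(D, E) (duplicate, no change). Edges now: 3
Op 5: add_edge(B, C). Edges now: 4
Op 6: add_edge(A, B). Edges now: 5
Compute levels (Kahn BFS):
  sources (in-degree 0): D, F
  process D: level=0
    D->A: in-degree(A)=0, level(A)=1, enqueue
    D->E: in-degree(E)=0, level(E)=1, enqueue
  process F: level=0
    F->C: in-degree(C)=1, level(C)>=1
  process A: level=1
    A->B: in-degree(B)=0, level(B)=2, enqueue
  process E: level=1
  process B: level=2
    B->C: in-degree(C)=0, level(C)=3, enqueue
  process C: level=3
All levels: A:1, B:2, C:3, D:0, E:1, F:0

Answer: A:1, B:2, C:3, D:0, E:1, F:0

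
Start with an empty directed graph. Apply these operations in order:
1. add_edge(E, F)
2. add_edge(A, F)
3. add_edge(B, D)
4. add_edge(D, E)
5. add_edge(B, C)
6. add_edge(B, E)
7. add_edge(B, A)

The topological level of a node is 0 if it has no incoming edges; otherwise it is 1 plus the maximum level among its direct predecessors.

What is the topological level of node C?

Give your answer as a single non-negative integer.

Answer: 1

Derivation:
Op 1: add_edge(E, F). Edges now: 1
Op 2: add_edge(A, F). Edges now: 2
Op 3: add_edge(B, D). Edges now: 3
Op 4: add_edge(D, E). Edges now: 4
Op 5: add_edge(B, C). Edges now: 5
Op 6: add_edge(B, E). Edges now: 6
Op 7: add_edge(B, A). Edges now: 7
Compute levels (Kahn BFS):
  sources (in-degree 0): B
  process B: level=0
    B->A: in-degree(A)=0, level(A)=1, enqueue
    B->C: in-degree(C)=0, level(C)=1, enqueue
    B->D: in-degree(D)=0, level(D)=1, enqueue
    B->E: in-degree(E)=1, level(E)>=1
  process A: level=1
    A->F: in-degree(F)=1, level(F)>=2
  process C: level=1
  process D: level=1
    D->E: in-degree(E)=0, level(E)=2, enqueue
  process E: level=2
    E->F: in-degree(F)=0, level(F)=3, enqueue
  process F: level=3
All levels: A:1, B:0, C:1, D:1, E:2, F:3
level(C) = 1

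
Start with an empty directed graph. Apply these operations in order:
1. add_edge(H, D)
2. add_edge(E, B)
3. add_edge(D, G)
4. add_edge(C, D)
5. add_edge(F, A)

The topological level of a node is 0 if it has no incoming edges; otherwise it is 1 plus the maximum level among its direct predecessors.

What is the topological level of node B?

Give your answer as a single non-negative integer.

Op 1: add_edge(H, D). Edges now: 1
Op 2: add_edge(E, B). Edges now: 2
Op 3: add_edge(D, G). Edges now: 3
Op 4: add_edge(C, D). Edges now: 4
Op 5: add_edge(F, A). Edges now: 5
Compute levels (Kahn BFS):
  sources (in-degree 0): C, E, F, H
  process C: level=0
    C->D: in-degree(D)=1, level(D)>=1
  process E: level=0
    E->B: in-degree(B)=0, level(B)=1, enqueue
  process F: level=0
    F->A: in-degree(A)=0, level(A)=1, enqueue
  process H: level=0
    H->D: in-degree(D)=0, level(D)=1, enqueue
  process B: level=1
  process A: level=1
  process D: level=1
    D->G: in-degree(G)=0, level(G)=2, enqueue
  process G: level=2
All levels: A:1, B:1, C:0, D:1, E:0, F:0, G:2, H:0
level(B) = 1

Answer: 1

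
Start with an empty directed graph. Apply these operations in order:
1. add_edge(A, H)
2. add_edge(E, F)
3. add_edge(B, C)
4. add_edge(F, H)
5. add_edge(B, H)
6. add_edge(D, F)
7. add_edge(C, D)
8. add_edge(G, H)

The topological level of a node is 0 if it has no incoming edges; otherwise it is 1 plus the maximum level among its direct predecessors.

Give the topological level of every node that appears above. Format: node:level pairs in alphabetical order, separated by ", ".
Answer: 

Op 1: add_edge(A, H). Edges now: 1
Op 2: add_edge(E, F). Edges now: 2
Op 3: add_edge(B, C). Edges now: 3
Op 4: add_edge(F, H). Edges now: 4
Op 5: add_edge(B, H). Edges now: 5
Op 6: add_edge(D, F). Edges now: 6
Op 7: add_edge(C, D). Edges now: 7
Op 8: add_edge(G, H). Edges now: 8
Compute levels (Kahn BFS):
  sources (in-degree 0): A, B, E, G
  process A: level=0
    A->H: in-degree(H)=3, level(H)>=1
  process B: level=0
    B->C: in-degree(C)=0, level(C)=1, enqueue
    B->H: in-degree(H)=2, level(H)>=1
  process E: level=0
    E->F: in-degree(F)=1, level(F)>=1
  process G: level=0
    G->H: in-degree(H)=1, level(H)>=1
  process C: level=1
    C->D: in-degree(D)=0, level(D)=2, enqueue
  process D: level=2
    D->F: in-degree(F)=0, level(F)=3, enqueue
  process F: level=3
    F->H: in-degree(H)=0, level(H)=4, enqueue
  process H: level=4
All levels: A:0, B:0, C:1, D:2, E:0, F:3, G:0, H:4

Answer: A:0, B:0, C:1, D:2, E:0, F:3, G:0, H:4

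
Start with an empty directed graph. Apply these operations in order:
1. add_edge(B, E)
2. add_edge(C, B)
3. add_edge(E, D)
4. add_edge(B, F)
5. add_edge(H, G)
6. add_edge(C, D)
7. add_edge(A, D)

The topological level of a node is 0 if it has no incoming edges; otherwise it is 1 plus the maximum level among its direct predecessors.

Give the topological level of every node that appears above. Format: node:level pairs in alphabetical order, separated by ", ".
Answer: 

Answer: A:0, B:1, C:0, D:3, E:2, F:2, G:1, H:0

Derivation:
Op 1: add_edge(B, E). Edges now: 1
Op 2: add_edge(C, B). Edges now: 2
Op 3: add_edge(E, D). Edges now: 3
Op 4: add_edge(B, F). Edges now: 4
Op 5: add_edge(H, G). Edges now: 5
Op 6: add_edge(C, D). Edges now: 6
Op 7: add_edge(A, D). Edges now: 7
Compute levels (Kahn BFS):
  sources (in-degree 0): A, C, H
  process A: level=0
    A->D: in-degree(D)=2, level(D)>=1
  process C: level=0
    C->B: in-degree(B)=0, level(B)=1, enqueue
    C->D: in-degree(D)=1, level(D)>=1
  process H: level=0
    H->G: in-degree(G)=0, level(G)=1, enqueue
  process B: level=1
    B->E: in-degree(E)=0, level(E)=2, enqueue
    B->F: in-degree(F)=0, level(F)=2, enqueue
  process G: level=1
  process E: level=2
    E->D: in-degree(D)=0, level(D)=3, enqueue
  process F: level=2
  process D: level=3
All levels: A:0, B:1, C:0, D:3, E:2, F:2, G:1, H:0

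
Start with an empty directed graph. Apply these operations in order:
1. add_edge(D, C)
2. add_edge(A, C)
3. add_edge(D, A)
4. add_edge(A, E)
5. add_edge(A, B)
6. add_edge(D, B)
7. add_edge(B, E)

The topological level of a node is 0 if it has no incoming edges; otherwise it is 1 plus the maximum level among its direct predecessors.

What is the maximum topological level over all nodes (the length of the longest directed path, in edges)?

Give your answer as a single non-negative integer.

Answer: 3

Derivation:
Op 1: add_edge(D, C). Edges now: 1
Op 2: add_edge(A, C). Edges now: 2
Op 3: add_edge(D, A). Edges now: 3
Op 4: add_edge(A, E). Edges now: 4
Op 5: add_edge(A, B). Edges now: 5
Op 6: add_edge(D, B). Edges now: 6
Op 7: add_edge(B, E). Edges now: 7
Compute levels (Kahn BFS):
  sources (in-degree 0): D
  process D: level=0
    D->A: in-degree(A)=0, level(A)=1, enqueue
    D->B: in-degree(B)=1, level(B)>=1
    D->C: in-degree(C)=1, level(C)>=1
  process A: level=1
    A->B: in-degree(B)=0, level(B)=2, enqueue
    A->C: in-degree(C)=0, level(C)=2, enqueue
    A->E: in-degree(E)=1, level(E)>=2
  process B: level=2
    B->E: in-degree(E)=0, level(E)=3, enqueue
  process C: level=2
  process E: level=3
All levels: A:1, B:2, C:2, D:0, E:3
max level = 3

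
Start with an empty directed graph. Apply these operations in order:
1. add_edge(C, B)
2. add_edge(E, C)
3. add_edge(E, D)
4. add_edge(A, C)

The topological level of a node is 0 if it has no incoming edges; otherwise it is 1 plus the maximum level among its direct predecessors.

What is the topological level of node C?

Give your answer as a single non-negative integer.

Op 1: add_edge(C, B). Edges now: 1
Op 2: add_edge(E, C). Edges now: 2
Op 3: add_edge(E, D). Edges now: 3
Op 4: add_edge(A, C). Edges now: 4
Compute levels (Kahn BFS):
  sources (in-degree 0): A, E
  process A: level=0
    A->C: in-degree(C)=1, level(C)>=1
  process E: level=0
    E->C: in-degree(C)=0, level(C)=1, enqueue
    E->D: in-degree(D)=0, level(D)=1, enqueue
  process C: level=1
    C->B: in-degree(B)=0, level(B)=2, enqueue
  process D: level=1
  process B: level=2
All levels: A:0, B:2, C:1, D:1, E:0
level(C) = 1

Answer: 1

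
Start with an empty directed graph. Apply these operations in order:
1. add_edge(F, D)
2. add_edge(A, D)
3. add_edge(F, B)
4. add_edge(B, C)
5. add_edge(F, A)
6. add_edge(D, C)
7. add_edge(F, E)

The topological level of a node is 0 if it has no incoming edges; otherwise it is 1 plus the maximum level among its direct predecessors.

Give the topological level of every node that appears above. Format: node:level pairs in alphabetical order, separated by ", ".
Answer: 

Answer: A:1, B:1, C:3, D:2, E:1, F:0

Derivation:
Op 1: add_edge(F, D). Edges now: 1
Op 2: add_edge(A, D). Edges now: 2
Op 3: add_edge(F, B). Edges now: 3
Op 4: add_edge(B, C). Edges now: 4
Op 5: add_edge(F, A). Edges now: 5
Op 6: add_edge(D, C). Edges now: 6
Op 7: add_edge(F, E). Edges now: 7
Compute levels (Kahn BFS):
  sources (in-degree 0): F
  process F: level=0
    F->A: in-degree(A)=0, level(A)=1, enqueue
    F->B: in-degree(B)=0, level(B)=1, enqueue
    F->D: in-degree(D)=1, level(D)>=1
    F->E: in-degree(E)=0, level(E)=1, enqueue
  process A: level=1
    A->D: in-degree(D)=0, level(D)=2, enqueue
  process B: level=1
    B->C: in-degree(C)=1, level(C)>=2
  process E: level=1
  process D: level=2
    D->C: in-degree(C)=0, level(C)=3, enqueue
  process C: level=3
All levels: A:1, B:1, C:3, D:2, E:1, F:0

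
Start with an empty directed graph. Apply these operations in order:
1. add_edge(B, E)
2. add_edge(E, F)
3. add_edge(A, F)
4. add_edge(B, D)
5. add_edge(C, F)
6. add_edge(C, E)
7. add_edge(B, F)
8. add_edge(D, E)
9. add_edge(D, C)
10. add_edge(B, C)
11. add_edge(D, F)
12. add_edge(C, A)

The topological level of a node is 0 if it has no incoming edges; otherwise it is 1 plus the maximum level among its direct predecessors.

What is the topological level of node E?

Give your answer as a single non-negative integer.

Answer: 3

Derivation:
Op 1: add_edge(B, E). Edges now: 1
Op 2: add_edge(E, F). Edges now: 2
Op 3: add_edge(A, F). Edges now: 3
Op 4: add_edge(B, D). Edges now: 4
Op 5: add_edge(C, F). Edges now: 5
Op 6: add_edge(C, E). Edges now: 6
Op 7: add_edge(B, F). Edges now: 7
Op 8: add_edge(D, E). Edges now: 8
Op 9: add_edge(D, C). Edges now: 9
Op 10: add_edge(B, C). Edges now: 10
Op 11: add_edge(D, F). Edges now: 11
Op 12: add_edge(C, A). Edges now: 12
Compute levels (Kahn BFS):
  sources (in-degree 0): B
  process B: level=0
    B->C: in-degree(C)=1, level(C)>=1
    B->D: in-degree(D)=0, level(D)=1, enqueue
    B->E: in-degree(E)=2, level(E)>=1
    B->F: in-degree(F)=4, level(F)>=1
  process D: level=1
    D->C: in-degree(C)=0, level(C)=2, enqueue
    D->E: in-degree(E)=1, level(E)>=2
    D->F: in-degree(F)=3, level(F)>=2
  process C: level=2
    C->A: in-degree(A)=0, level(A)=3, enqueue
    C->E: in-degree(E)=0, level(E)=3, enqueue
    C->F: in-degree(F)=2, level(F)>=3
  process A: level=3
    A->F: in-degree(F)=1, level(F)>=4
  process E: level=3
    E->F: in-degree(F)=0, level(F)=4, enqueue
  process F: level=4
All levels: A:3, B:0, C:2, D:1, E:3, F:4
level(E) = 3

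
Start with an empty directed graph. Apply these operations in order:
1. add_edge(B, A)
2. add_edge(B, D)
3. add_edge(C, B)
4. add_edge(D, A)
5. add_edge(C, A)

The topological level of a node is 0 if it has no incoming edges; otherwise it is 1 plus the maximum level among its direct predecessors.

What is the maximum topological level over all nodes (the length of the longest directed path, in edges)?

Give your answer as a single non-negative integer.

Answer: 3

Derivation:
Op 1: add_edge(B, A). Edges now: 1
Op 2: add_edge(B, D). Edges now: 2
Op 3: add_edge(C, B). Edges now: 3
Op 4: add_edge(D, A). Edges now: 4
Op 5: add_edge(C, A). Edges now: 5
Compute levels (Kahn BFS):
  sources (in-degree 0): C
  process C: level=0
    C->A: in-degree(A)=2, level(A)>=1
    C->B: in-degree(B)=0, level(B)=1, enqueue
  process B: level=1
    B->A: in-degree(A)=1, level(A)>=2
    B->D: in-degree(D)=0, level(D)=2, enqueue
  process D: level=2
    D->A: in-degree(A)=0, level(A)=3, enqueue
  process A: level=3
All levels: A:3, B:1, C:0, D:2
max level = 3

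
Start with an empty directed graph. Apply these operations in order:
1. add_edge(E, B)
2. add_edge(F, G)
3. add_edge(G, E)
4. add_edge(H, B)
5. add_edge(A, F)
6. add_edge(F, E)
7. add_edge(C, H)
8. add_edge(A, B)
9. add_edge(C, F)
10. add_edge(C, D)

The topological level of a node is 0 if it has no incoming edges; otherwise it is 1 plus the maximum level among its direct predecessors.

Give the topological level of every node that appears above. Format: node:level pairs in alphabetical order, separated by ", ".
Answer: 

Op 1: add_edge(E, B). Edges now: 1
Op 2: add_edge(F, G). Edges now: 2
Op 3: add_edge(G, E). Edges now: 3
Op 4: add_edge(H, B). Edges now: 4
Op 5: add_edge(A, F). Edges now: 5
Op 6: add_edge(F, E). Edges now: 6
Op 7: add_edge(C, H). Edges now: 7
Op 8: add_edge(A, B). Edges now: 8
Op 9: add_edge(C, F). Edges now: 9
Op 10: add_edge(C, D). Edges now: 10
Compute levels (Kahn BFS):
  sources (in-degree 0): A, C
  process A: level=0
    A->B: in-degree(B)=2, level(B)>=1
    A->F: in-degree(F)=1, level(F)>=1
  process C: level=0
    C->D: in-degree(D)=0, level(D)=1, enqueue
    C->F: in-degree(F)=0, level(F)=1, enqueue
    C->H: in-degree(H)=0, level(H)=1, enqueue
  process D: level=1
  process F: level=1
    F->E: in-degree(E)=1, level(E)>=2
    F->G: in-degree(G)=0, level(G)=2, enqueue
  process H: level=1
    H->B: in-degree(B)=1, level(B)>=2
  process G: level=2
    G->E: in-degree(E)=0, level(E)=3, enqueue
  process E: level=3
    E->B: in-degree(B)=0, level(B)=4, enqueue
  process B: level=4
All levels: A:0, B:4, C:0, D:1, E:3, F:1, G:2, H:1

Answer: A:0, B:4, C:0, D:1, E:3, F:1, G:2, H:1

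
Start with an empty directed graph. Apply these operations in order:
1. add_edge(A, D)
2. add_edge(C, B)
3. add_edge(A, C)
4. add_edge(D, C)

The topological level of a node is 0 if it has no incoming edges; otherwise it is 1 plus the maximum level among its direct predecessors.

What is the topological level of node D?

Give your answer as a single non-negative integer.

Op 1: add_edge(A, D). Edges now: 1
Op 2: add_edge(C, B). Edges now: 2
Op 3: add_edge(A, C). Edges now: 3
Op 4: add_edge(D, C). Edges now: 4
Compute levels (Kahn BFS):
  sources (in-degree 0): A
  process A: level=0
    A->C: in-degree(C)=1, level(C)>=1
    A->D: in-degree(D)=0, level(D)=1, enqueue
  process D: level=1
    D->C: in-degree(C)=0, level(C)=2, enqueue
  process C: level=2
    C->B: in-degree(B)=0, level(B)=3, enqueue
  process B: level=3
All levels: A:0, B:3, C:2, D:1
level(D) = 1

Answer: 1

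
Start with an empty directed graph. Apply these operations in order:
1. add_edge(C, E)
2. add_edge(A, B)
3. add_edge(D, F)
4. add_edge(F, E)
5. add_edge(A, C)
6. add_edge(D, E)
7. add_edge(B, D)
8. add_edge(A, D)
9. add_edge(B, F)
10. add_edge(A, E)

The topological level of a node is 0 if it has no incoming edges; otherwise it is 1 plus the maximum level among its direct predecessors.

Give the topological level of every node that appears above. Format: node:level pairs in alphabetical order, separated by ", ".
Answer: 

Op 1: add_edge(C, E). Edges now: 1
Op 2: add_edge(A, B). Edges now: 2
Op 3: add_edge(D, F). Edges now: 3
Op 4: add_edge(F, E). Edges now: 4
Op 5: add_edge(A, C). Edges now: 5
Op 6: add_edge(D, E). Edges now: 6
Op 7: add_edge(B, D). Edges now: 7
Op 8: add_edge(A, D). Edges now: 8
Op 9: add_edge(B, F). Edges now: 9
Op 10: add_edge(A, E). Edges now: 10
Compute levels (Kahn BFS):
  sources (in-degree 0): A
  process A: level=0
    A->B: in-degree(B)=0, level(B)=1, enqueue
    A->C: in-degree(C)=0, level(C)=1, enqueue
    A->D: in-degree(D)=1, level(D)>=1
    A->E: in-degree(E)=3, level(E)>=1
  process B: level=1
    B->D: in-degree(D)=0, level(D)=2, enqueue
    B->F: in-degree(F)=1, level(F)>=2
  process C: level=1
    C->E: in-degree(E)=2, level(E)>=2
  process D: level=2
    D->E: in-degree(E)=1, level(E)>=3
    D->F: in-degree(F)=0, level(F)=3, enqueue
  process F: level=3
    F->E: in-degree(E)=0, level(E)=4, enqueue
  process E: level=4
All levels: A:0, B:1, C:1, D:2, E:4, F:3

Answer: A:0, B:1, C:1, D:2, E:4, F:3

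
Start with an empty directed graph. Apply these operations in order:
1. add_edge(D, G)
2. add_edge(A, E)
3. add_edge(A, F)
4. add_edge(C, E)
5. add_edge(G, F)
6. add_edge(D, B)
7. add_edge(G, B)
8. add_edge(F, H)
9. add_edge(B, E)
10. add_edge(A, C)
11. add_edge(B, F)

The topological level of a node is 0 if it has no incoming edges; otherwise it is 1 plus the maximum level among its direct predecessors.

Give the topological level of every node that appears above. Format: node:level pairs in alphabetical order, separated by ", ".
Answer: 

Op 1: add_edge(D, G). Edges now: 1
Op 2: add_edge(A, E). Edges now: 2
Op 3: add_edge(A, F). Edges now: 3
Op 4: add_edge(C, E). Edges now: 4
Op 5: add_edge(G, F). Edges now: 5
Op 6: add_edge(D, B). Edges now: 6
Op 7: add_edge(G, B). Edges now: 7
Op 8: add_edge(F, H). Edges now: 8
Op 9: add_edge(B, E). Edges now: 9
Op 10: add_edge(A, C). Edges now: 10
Op 11: add_edge(B, F). Edges now: 11
Compute levels (Kahn BFS):
  sources (in-degree 0): A, D
  process A: level=0
    A->C: in-degree(C)=0, level(C)=1, enqueue
    A->E: in-degree(E)=2, level(E)>=1
    A->F: in-degree(F)=2, level(F)>=1
  process D: level=0
    D->B: in-degree(B)=1, level(B)>=1
    D->G: in-degree(G)=0, level(G)=1, enqueue
  process C: level=1
    C->E: in-degree(E)=1, level(E)>=2
  process G: level=1
    G->B: in-degree(B)=0, level(B)=2, enqueue
    G->F: in-degree(F)=1, level(F)>=2
  process B: level=2
    B->E: in-degree(E)=0, level(E)=3, enqueue
    B->F: in-degree(F)=0, level(F)=3, enqueue
  process E: level=3
  process F: level=3
    F->H: in-degree(H)=0, level(H)=4, enqueue
  process H: level=4
All levels: A:0, B:2, C:1, D:0, E:3, F:3, G:1, H:4

Answer: A:0, B:2, C:1, D:0, E:3, F:3, G:1, H:4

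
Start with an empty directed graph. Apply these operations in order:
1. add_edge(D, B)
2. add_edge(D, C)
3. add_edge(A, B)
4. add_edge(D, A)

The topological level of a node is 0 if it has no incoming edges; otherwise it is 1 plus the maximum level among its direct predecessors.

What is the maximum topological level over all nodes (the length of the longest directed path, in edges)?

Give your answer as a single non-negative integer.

Answer: 2

Derivation:
Op 1: add_edge(D, B). Edges now: 1
Op 2: add_edge(D, C). Edges now: 2
Op 3: add_edge(A, B). Edges now: 3
Op 4: add_edge(D, A). Edges now: 4
Compute levels (Kahn BFS):
  sources (in-degree 0): D
  process D: level=0
    D->A: in-degree(A)=0, level(A)=1, enqueue
    D->B: in-degree(B)=1, level(B)>=1
    D->C: in-degree(C)=0, level(C)=1, enqueue
  process A: level=1
    A->B: in-degree(B)=0, level(B)=2, enqueue
  process C: level=1
  process B: level=2
All levels: A:1, B:2, C:1, D:0
max level = 2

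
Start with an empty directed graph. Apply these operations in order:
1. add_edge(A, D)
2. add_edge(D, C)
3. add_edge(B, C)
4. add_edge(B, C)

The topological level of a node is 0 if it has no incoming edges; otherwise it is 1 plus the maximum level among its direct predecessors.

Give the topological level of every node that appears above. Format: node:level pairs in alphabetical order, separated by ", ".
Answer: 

Answer: A:0, B:0, C:2, D:1

Derivation:
Op 1: add_edge(A, D). Edges now: 1
Op 2: add_edge(D, C). Edges now: 2
Op 3: add_edge(B, C). Edges now: 3
Op 4: add_edge(B, C) (duplicate, no change). Edges now: 3
Compute levels (Kahn BFS):
  sources (in-degree 0): A, B
  process A: level=0
    A->D: in-degree(D)=0, level(D)=1, enqueue
  process B: level=0
    B->C: in-degree(C)=1, level(C)>=1
  process D: level=1
    D->C: in-degree(C)=0, level(C)=2, enqueue
  process C: level=2
All levels: A:0, B:0, C:2, D:1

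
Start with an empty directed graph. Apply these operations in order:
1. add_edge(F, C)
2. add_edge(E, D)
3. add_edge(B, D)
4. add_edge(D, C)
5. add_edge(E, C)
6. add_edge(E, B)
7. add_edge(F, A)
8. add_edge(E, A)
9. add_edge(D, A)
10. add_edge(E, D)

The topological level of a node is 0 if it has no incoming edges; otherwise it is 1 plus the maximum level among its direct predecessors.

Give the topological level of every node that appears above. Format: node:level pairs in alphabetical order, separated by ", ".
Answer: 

Answer: A:3, B:1, C:3, D:2, E:0, F:0

Derivation:
Op 1: add_edge(F, C). Edges now: 1
Op 2: add_edge(E, D). Edges now: 2
Op 3: add_edge(B, D). Edges now: 3
Op 4: add_edge(D, C). Edges now: 4
Op 5: add_edge(E, C). Edges now: 5
Op 6: add_edge(E, B). Edges now: 6
Op 7: add_edge(F, A). Edges now: 7
Op 8: add_edge(E, A). Edges now: 8
Op 9: add_edge(D, A). Edges now: 9
Op 10: add_edge(E, D) (duplicate, no change). Edges now: 9
Compute levels (Kahn BFS):
  sources (in-degree 0): E, F
  process E: level=0
    E->A: in-degree(A)=2, level(A)>=1
    E->B: in-degree(B)=0, level(B)=1, enqueue
    E->C: in-degree(C)=2, level(C)>=1
    E->D: in-degree(D)=1, level(D)>=1
  process F: level=0
    F->A: in-degree(A)=1, level(A)>=1
    F->C: in-degree(C)=1, level(C)>=1
  process B: level=1
    B->D: in-degree(D)=0, level(D)=2, enqueue
  process D: level=2
    D->A: in-degree(A)=0, level(A)=3, enqueue
    D->C: in-degree(C)=0, level(C)=3, enqueue
  process A: level=3
  process C: level=3
All levels: A:3, B:1, C:3, D:2, E:0, F:0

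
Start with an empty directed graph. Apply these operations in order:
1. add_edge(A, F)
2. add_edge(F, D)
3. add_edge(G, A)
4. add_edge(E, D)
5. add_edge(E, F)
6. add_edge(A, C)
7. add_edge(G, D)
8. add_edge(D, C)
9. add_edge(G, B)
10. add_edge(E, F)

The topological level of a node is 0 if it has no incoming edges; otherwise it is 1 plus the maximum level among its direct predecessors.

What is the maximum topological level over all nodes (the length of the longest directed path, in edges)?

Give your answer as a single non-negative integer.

Answer: 4

Derivation:
Op 1: add_edge(A, F). Edges now: 1
Op 2: add_edge(F, D). Edges now: 2
Op 3: add_edge(G, A). Edges now: 3
Op 4: add_edge(E, D). Edges now: 4
Op 5: add_edge(E, F). Edges now: 5
Op 6: add_edge(A, C). Edges now: 6
Op 7: add_edge(G, D). Edges now: 7
Op 8: add_edge(D, C). Edges now: 8
Op 9: add_edge(G, B). Edges now: 9
Op 10: add_edge(E, F) (duplicate, no change). Edges now: 9
Compute levels (Kahn BFS):
  sources (in-degree 0): E, G
  process E: level=0
    E->D: in-degree(D)=2, level(D)>=1
    E->F: in-degree(F)=1, level(F)>=1
  process G: level=0
    G->A: in-degree(A)=0, level(A)=1, enqueue
    G->B: in-degree(B)=0, level(B)=1, enqueue
    G->D: in-degree(D)=1, level(D)>=1
  process A: level=1
    A->C: in-degree(C)=1, level(C)>=2
    A->F: in-degree(F)=0, level(F)=2, enqueue
  process B: level=1
  process F: level=2
    F->D: in-degree(D)=0, level(D)=3, enqueue
  process D: level=3
    D->C: in-degree(C)=0, level(C)=4, enqueue
  process C: level=4
All levels: A:1, B:1, C:4, D:3, E:0, F:2, G:0
max level = 4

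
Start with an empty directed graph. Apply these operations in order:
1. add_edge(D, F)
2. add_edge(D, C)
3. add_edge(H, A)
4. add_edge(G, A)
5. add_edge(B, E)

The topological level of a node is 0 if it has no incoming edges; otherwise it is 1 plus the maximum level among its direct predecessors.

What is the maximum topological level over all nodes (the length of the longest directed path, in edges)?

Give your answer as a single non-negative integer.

Answer: 1

Derivation:
Op 1: add_edge(D, F). Edges now: 1
Op 2: add_edge(D, C). Edges now: 2
Op 3: add_edge(H, A). Edges now: 3
Op 4: add_edge(G, A). Edges now: 4
Op 5: add_edge(B, E). Edges now: 5
Compute levels (Kahn BFS):
  sources (in-degree 0): B, D, G, H
  process B: level=0
    B->E: in-degree(E)=0, level(E)=1, enqueue
  process D: level=0
    D->C: in-degree(C)=0, level(C)=1, enqueue
    D->F: in-degree(F)=0, level(F)=1, enqueue
  process G: level=0
    G->A: in-degree(A)=1, level(A)>=1
  process H: level=0
    H->A: in-degree(A)=0, level(A)=1, enqueue
  process E: level=1
  process C: level=1
  process F: level=1
  process A: level=1
All levels: A:1, B:0, C:1, D:0, E:1, F:1, G:0, H:0
max level = 1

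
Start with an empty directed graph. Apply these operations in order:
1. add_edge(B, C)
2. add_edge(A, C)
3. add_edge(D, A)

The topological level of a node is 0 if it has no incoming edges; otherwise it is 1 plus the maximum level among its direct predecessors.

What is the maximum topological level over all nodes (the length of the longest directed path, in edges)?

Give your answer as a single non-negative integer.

Answer: 2

Derivation:
Op 1: add_edge(B, C). Edges now: 1
Op 2: add_edge(A, C). Edges now: 2
Op 3: add_edge(D, A). Edges now: 3
Compute levels (Kahn BFS):
  sources (in-degree 0): B, D
  process B: level=0
    B->C: in-degree(C)=1, level(C)>=1
  process D: level=0
    D->A: in-degree(A)=0, level(A)=1, enqueue
  process A: level=1
    A->C: in-degree(C)=0, level(C)=2, enqueue
  process C: level=2
All levels: A:1, B:0, C:2, D:0
max level = 2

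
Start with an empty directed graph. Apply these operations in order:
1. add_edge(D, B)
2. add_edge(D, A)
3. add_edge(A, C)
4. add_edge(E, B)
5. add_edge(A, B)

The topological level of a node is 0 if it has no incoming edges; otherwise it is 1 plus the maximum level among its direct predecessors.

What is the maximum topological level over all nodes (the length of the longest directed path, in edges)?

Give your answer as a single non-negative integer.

Op 1: add_edge(D, B). Edges now: 1
Op 2: add_edge(D, A). Edges now: 2
Op 3: add_edge(A, C). Edges now: 3
Op 4: add_edge(E, B). Edges now: 4
Op 5: add_edge(A, B). Edges now: 5
Compute levels (Kahn BFS):
  sources (in-degree 0): D, E
  process D: level=0
    D->A: in-degree(A)=0, level(A)=1, enqueue
    D->B: in-degree(B)=2, level(B)>=1
  process E: level=0
    E->B: in-degree(B)=1, level(B)>=1
  process A: level=1
    A->B: in-degree(B)=0, level(B)=2, enqueue
    A->C: in-degree(C)=0, level(C)=2, enqueue
  process B: level=2
  process C: level=2
All levels: A:1, B:2, C:2, D:0, E:0
max level = 2

Answer: 2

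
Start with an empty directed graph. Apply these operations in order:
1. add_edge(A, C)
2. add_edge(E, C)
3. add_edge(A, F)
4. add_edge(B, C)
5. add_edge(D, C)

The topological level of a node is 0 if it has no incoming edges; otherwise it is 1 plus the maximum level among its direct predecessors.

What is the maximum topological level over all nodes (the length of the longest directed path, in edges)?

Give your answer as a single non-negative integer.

Op 1: add_edge(A, C). Edges now: 1
Op 2: add_edge(E, C). Edges now: 2
Op 3: add_edge(A, F). Edges now: 3
Op 4: add_edge(B, C). Edges now: 4
Op 5: add_edge(D, C). Edges now: 5
Compute levels (Kahn BFS):
  sources (in-degree 0): A, B, D, E
  process A: level=0
    A->C: in-degree(C)=3, level(C)>=1
    A->F: in-degree(F)=0, level(F)=1, enqueue
  process B: level=0
    B->C: in-degree(C)=2, level(C)>=1
  process D: level=0
    D->C: in-degree(C)=1, level(C)>=1
  process E: level=0
    E->C: in-degree(C)=0, level(C)=1, enqueue
  process F: level=1
  process C: level=1
All levels: A:0, B:0, C:1, D:0, E:0, F:1
max level = 1

Answer: 1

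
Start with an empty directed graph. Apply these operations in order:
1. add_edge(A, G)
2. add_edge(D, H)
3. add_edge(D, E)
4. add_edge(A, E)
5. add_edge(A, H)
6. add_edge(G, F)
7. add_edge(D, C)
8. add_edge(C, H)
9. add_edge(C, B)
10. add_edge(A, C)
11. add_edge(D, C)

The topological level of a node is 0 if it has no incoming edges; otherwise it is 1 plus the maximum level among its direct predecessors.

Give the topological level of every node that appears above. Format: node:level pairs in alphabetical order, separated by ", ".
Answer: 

Answer: A:0, B:2, C:1, D:0, E:1, F:2, G:1, H:2

Derivation:
Op 1: add_edge(A, G). Edges now: 1
Op 2: add_edge(D, H). Edges now: 2
Op 3: add_edge(D, E). Edges now: 3
Op 4: add_edge(A, E). Edges now: 4
Op 5: add_edge(A, H). Edges now: 5
Op 6: add_edge(G, F). Edges now: 6
Op 7: add_edge(D, C). Edges now: 7
Op 8: add_edge(C, H). Edges now: 8
Op 9: add_edge(C, B). Edges now: 9
Op 10: add_edge(A, C). Edges now: 10
Op 11: add_edge(D, C) (duplicate, no change). Edges now: 10
Compute levels (Kahn BFS):
  sources (in-degree 0): A, D
  process A: level=0
    A->C: in-degree(C)=1, level(C)>=1
    A->E: in-degree(E)=1, level(E)>=1
    A->G: in-degree(G)=0, level(G)=1, enqueue
    A->H: in-degree(H)=2, level(H)>=1
  process D: level=0
    D->C: in-degree(C)=0, level(C)=1, enqueue
    D->E: in-degree(E)=0, level(E)=1, enqueue
    D->H: in-degree(H)=1, level(H)>=1
  process G: level=1
    G->F: in-degree(F)=0, level(F)=2, enqueue
  process C: level=1
    C->B: in-degree(B)=0, level(B)=2, enqueue
    C->H: in-degree(H)=0, level(H)=2, enqueue
  process E: level=1
  process F: level=2
  process B: level=2
  process H: level=2
All levels: A:0, B:2, C:1, D:0, E:1, F:2, G:1, H:2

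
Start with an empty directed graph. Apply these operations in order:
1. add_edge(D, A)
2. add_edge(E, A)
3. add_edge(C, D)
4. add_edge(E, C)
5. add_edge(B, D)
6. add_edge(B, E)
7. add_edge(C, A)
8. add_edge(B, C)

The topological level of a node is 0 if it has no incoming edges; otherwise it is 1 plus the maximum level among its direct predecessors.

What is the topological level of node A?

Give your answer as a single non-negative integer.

Op 1: add_edge(D, A). Edges now: 1
Op 2: add_edge(E, A). Edges now: 2
Op 3: add_edge(C, D). Edges now: 3
Op 4: add_edge(E, C). Edges now: 4
Op 5: add_edge(B, D). Edges now: 5
Op 6: add_edge(B, E). Edges now: 6
Op 7: add_edge(C, A). Edges now: 7
Op 8: add_edge(B, C). Edges now: 8
Compute levels (Kahn BFS):
  sources (in-degree 0): B
  process B: level=0
    B->C: in-degree(C)=1, level(C)>=1
    B->D: in-degree(D)=1, level(D)>=1
    B->E: in-degree(E)=0, level(E)=1, enqueue
  process E: level=1
    E->A: in-degree(A)=2, level(A)>=2
    E->C: in-degree(C)=0, level(C)=2, enqueue
  process C: level=2
    C->A: in-degree(A)=1, level(A)>=3
    C->D: in-degree(D)=0, level(D)=3, enqueue
  process D: level=3
    D->A: in-degree(A)=0, level(A)=4, enqueue
  process A: level=4
All levels: A:4, B:0, C:2, D:3, E:1
level(A) = 4

Answer: 4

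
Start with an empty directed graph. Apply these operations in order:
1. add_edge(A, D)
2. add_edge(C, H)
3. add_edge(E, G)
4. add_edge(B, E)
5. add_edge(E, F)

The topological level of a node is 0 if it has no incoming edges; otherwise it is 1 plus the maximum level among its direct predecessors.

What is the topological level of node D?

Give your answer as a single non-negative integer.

Op 1: add_edge(A, D). Edges now: 1
Op 2: add_edge(C, H). Edges now: 2
Op 3: add_edge(E, G). Edges now: 3
Op 4: add_edge(B, E). Edges now: 4
Op 5: add_edge(E, F). Edges now: 5
Compute levels (Kahn BFS):
  sources (in-degree 0): A, B, C
  process A: level=0
    A->D: in-degree(D)=0, level(D)=1, enqueue
  process B: level=0
    B->E: in-degree(E)=0, level(E)=1, enqueue
  process C: level=0
    C->H: in-degree(H)=0, level(H)=1, enqueue
  process D: level=1
  process E: level=1
    E->F: in-degree(F)=0, level(F)=2, enqueue
    E->G: in-degree(G)=0, level(G)=2, enqueue
  process H: level=1
  process F: level=2
  process G: level=2
All levels: A:0, B:0, C:0, D:1, E:1, F:2, G:2, H:1
level(D) = 1

Answer: 1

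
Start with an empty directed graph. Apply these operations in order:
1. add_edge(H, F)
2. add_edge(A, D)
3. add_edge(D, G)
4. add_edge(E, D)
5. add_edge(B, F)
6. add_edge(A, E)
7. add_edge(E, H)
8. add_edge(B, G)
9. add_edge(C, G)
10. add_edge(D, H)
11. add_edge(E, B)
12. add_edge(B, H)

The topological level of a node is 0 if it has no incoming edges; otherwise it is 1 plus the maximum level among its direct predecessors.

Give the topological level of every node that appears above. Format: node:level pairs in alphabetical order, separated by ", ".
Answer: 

Op 1: add_edge(H, F). Edges now: 1
Op 2: add_edge(A, D). Edges now: 2
Op 3: add_edge(D, G). Edges now: 3
Op 4: add_edge(E, D). Edges now: 4
Op 5: add_edge(B, F). Edges now: 5
Op 6: add_edge(A, E). Edges now: 6
Op 7: add_edge(E, H). Edges now: 7
Op 8: add_edge(B, G). Edges now: 8
Op 9: add_edge(C, G). Edges now: 9
Op 10: add_edge(D, H). Edges now: 10
Op 11: add_edge(E, B). Edges now: 11
Op 12: add_edge(B, H). Edges now: 12
Compute levels (Kahn BFS):
  sources (in-degree 0): A, C
  process A: level=0
    A->D: in-degree(D)=1, level(D)>=1
    A->E: in-degree(E)=0, level(E)=1, enqueue
  process C: level=0
    C->G: in-degree(G)=2, level(G)>=1
  process E: level=1
    E->B: in-degree(B)=0, level(B)=2, enqueue
    E->D: in-degree(D)=0, level(D)=2, enqueue
    E->H: in-degree(H)=2, level(H)>=2
  process B: level=2
    B->F: in-degree(F)=1, level(F)>=3
    B->G: in-degree(G)=1, level(G)>=3
    B->H: in-degree(H)=1, level(H)>=3
  process D: level=2
    D->G: in-degree(G)=0, level(G)=3, enqueue
    D->H: in-degree(H)=0, level(H)=3, enqueue
  process G: level=3
  process H: level=3
    H->F: in-degree(F)=0, level(F)=4, enqueue
  process F: level=4
All levels: A:0, B:2, C:0, D:2, E:1, F:4, G:3, H:3

Answer: A:0, B:2, C:0, D:2, E:1, F:4, G:3, H:3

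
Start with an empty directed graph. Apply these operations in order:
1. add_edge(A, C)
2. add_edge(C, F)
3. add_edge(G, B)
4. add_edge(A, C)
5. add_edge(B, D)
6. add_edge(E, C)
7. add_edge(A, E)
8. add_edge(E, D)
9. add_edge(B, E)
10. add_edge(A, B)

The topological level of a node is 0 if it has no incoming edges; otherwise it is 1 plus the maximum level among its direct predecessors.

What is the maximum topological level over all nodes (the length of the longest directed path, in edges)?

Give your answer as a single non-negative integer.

Op 1: add_edge(A, C). Edges now: 1
Op 2: add_edge(C, F). Edges now: 2
Op 3: add_edge(G, B). Edges now: 3
Op 4: add_edge(A, C) (duplicate, no change). Edges now: 3
Op 5: add_edge(B, D). Edges now: 4
Op 6: add_edge(E, C). Edges now: 5
Op 7: add_edge(A, E). Edges now: 6
Op 8: add_edge(E, D). Edges now: 7
Op 9: add_edge(B, E). Edges now: 8
Op 10: add_edge(A, B). Edges now: 9
Compute levels (Kahn BFS):
  sources (in-degree 0): A, G
  process A: level=0
    A->B: in-degree(B)=1, level(B)>=1
    A->C: in-degree(C)=1, level(C)>=1
    A->E: in-degree(E)=1, level(E)>=1
  process G: level=0
    G->B: in-degree(B)=0, level(B)=1, enqueue
  process B: level=1
    B->D: in-degree(D)=1, level(D)>=2
    B->E: in-degree(E)=0, level(E)=2, enqueue
  process E: level=2
    E->C: in-degree(C)=0, level(C)=3, enqueue
    E->D: in-degree(D)=0, level(D)=3, enqueue
  process C: level=3
    C->F: in-degree(F)=0, level(F)=4, enqueue
  process D: level=3
  process F: level=4
All levels: A:0, B:1, C:3, D:3, E:2, F:4, G:0
max level = 4

Answer: 4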